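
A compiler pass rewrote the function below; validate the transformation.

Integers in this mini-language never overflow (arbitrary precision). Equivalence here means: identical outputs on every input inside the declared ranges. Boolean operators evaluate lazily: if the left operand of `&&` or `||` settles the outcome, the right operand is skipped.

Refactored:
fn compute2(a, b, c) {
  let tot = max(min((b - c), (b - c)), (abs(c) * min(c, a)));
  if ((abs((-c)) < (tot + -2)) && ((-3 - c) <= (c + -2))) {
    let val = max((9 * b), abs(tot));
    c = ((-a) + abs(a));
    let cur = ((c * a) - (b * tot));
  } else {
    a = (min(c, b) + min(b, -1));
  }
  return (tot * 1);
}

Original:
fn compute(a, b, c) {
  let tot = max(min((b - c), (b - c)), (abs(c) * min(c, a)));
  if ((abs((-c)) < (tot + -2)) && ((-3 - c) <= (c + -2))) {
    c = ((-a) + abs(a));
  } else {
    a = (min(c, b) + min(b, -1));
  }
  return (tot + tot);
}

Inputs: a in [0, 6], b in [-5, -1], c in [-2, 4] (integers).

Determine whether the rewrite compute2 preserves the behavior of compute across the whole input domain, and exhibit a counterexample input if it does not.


a=0, b=-5, c=-2 yields -6 from compute but -3 from compute2.
verdict: not equivalent; witness: a=0, b=-5, c=-2


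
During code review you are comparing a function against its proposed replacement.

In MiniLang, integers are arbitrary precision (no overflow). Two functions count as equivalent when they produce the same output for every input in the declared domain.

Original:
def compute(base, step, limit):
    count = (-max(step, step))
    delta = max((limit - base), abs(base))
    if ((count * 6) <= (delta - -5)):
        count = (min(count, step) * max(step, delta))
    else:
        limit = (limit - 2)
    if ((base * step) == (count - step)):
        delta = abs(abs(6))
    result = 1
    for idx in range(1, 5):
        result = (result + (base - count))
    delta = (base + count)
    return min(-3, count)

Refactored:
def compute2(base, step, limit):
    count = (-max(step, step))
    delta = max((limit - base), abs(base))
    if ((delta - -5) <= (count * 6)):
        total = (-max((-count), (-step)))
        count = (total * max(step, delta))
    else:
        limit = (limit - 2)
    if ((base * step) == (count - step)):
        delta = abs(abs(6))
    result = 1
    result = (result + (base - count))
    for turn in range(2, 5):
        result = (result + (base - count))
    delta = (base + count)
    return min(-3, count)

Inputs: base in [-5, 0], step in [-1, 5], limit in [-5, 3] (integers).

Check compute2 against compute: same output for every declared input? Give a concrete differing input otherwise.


Evaluate both at base=-5, step=-1, limit=-5.
compute: count = 1; delta = 5; ((count * 6) <= (delta - -5)) -> true; count = -5; ((base * step) == (count - step)) -> false; result = 1; [idx=1]; result = 1; [idx=2]; result = 1; [idx=3]; result = 1; [idx=4]; result = 1; delta = -10; return -5
compute2: count = 1; delta = 5; ((delta - -5) <= (count * 6)) -> false; limit = -7; ((base * step) == (count - step)) -> false; result = 1; result = -5; [turn=2]; result = -11; [turn=3]; result = -17; [turn=4]; result = -23; delta = -4; return -3
-5 != -3, so the rewrite changes behavior.
verdict: not equivalent; witness: base=-5, step=-1, limit=-5


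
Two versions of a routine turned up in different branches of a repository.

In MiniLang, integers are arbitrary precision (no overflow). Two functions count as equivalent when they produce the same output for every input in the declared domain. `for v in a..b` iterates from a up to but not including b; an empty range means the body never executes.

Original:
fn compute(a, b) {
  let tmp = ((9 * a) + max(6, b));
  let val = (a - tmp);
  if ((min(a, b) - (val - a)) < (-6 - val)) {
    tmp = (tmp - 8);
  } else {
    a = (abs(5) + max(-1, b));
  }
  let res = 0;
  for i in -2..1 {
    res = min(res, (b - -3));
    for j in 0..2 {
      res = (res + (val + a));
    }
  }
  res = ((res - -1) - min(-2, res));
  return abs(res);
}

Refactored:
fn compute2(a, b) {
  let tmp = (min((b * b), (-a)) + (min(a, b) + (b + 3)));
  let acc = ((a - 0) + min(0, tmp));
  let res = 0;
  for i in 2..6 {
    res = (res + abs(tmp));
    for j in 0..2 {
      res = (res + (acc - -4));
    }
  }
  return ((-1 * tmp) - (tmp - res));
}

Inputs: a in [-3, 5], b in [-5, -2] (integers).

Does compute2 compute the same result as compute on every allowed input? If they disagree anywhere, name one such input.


Run the pair on a=-3, b=-5.
compute: tmp = -21; val = 18; ((min(a, b) - (val - a)) < (-6 - val)) -> true; tmp = -29; res = 0; [i=-2]; res = -2; [j=0]; res = 13; [j=1]; res = 28; [i=-1]; res = -2; [j=0]; res = 13; [j=1]; res = 28; [i=0]; res = -2; [j=0]; res = 13; [j=1]; res = 28; res = 31; return 31
compute2: tmp = -4; acc = -7; res = 0; [i=2]; res = 4; [j=0]; res = 1; [j=1]; res = -2; [i=3]; res = 2; [j=0]; res = -1; [j=1]; res = -4; [i=4]; res = 0; [j=0]; res = -3; [j=1]; res = -6; [i=5]; res = -2; [j=0]; res = -5; [j=1]; res = -8; return 0
31 and 0 differ, so these are not the same function on this domain.
verdict: not equivalent; witness: a=-3, b=-5


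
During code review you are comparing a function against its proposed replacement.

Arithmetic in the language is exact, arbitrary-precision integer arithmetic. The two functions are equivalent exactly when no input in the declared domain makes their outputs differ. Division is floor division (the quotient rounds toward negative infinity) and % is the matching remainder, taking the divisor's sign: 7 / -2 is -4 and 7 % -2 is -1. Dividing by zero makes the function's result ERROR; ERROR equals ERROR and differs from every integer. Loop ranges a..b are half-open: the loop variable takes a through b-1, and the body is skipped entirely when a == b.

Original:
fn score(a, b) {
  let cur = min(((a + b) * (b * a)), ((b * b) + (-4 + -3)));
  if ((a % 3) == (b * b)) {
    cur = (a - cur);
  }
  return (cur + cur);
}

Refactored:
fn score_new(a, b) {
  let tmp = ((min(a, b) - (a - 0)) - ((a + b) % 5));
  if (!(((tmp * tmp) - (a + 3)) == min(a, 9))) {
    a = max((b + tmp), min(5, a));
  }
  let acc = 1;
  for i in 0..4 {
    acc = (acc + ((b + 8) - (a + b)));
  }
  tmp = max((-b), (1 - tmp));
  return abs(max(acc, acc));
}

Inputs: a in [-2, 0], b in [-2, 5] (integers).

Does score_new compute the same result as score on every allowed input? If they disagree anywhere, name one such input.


Try a=-2, b=-2.
score: cur := -16 | ((a % 3) == (b * b)): false | result -32
score_new: tmp := -1 | (!(((tmp * tmp) - (a + 3)) == min(a, 9))): true | a := -2 | acc := 1 | iter i=0: | acc := 11 | iter i=1: | acc := 21 | iter i=2: | acc := 31 | iter i=3: | acc := 41 | tmp := 2 | result 41
-32 vs 41 — the two versions disagree here.
verdict: not equivalent; witness: a=-2, b=-2


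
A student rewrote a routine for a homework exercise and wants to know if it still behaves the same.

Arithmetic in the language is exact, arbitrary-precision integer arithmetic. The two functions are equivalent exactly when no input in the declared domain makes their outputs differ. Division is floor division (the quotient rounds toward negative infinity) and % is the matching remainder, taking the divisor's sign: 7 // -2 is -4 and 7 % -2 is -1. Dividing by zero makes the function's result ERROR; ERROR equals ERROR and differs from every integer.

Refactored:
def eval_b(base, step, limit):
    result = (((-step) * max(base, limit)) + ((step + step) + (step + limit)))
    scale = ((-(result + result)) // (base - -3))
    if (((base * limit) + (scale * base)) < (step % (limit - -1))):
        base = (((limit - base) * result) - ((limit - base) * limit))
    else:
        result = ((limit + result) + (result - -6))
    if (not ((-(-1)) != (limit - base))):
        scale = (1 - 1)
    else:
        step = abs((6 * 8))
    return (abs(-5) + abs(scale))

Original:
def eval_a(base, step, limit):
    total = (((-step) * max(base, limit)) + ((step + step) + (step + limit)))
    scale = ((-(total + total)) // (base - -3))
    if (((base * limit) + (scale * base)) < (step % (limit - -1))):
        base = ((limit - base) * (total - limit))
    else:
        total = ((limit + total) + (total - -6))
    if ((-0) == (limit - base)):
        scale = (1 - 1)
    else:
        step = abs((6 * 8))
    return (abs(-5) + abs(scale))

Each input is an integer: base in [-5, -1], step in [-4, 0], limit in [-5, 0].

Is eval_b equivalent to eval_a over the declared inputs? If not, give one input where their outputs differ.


Not equivalent: base=-5, step=-4, limit=-5 separates them (5 vs 42).
eval_a: total := -37 | scale := -37 | (((base * limit) + (scale * base)) < (step % (limit - -1))): false | total := -73 | ((-0) == (limit - base)): true | scale := 0 | result 5
eval_b: result := -37 | scale := -37 | (((base * limit) + (scale * base)) < (step % (limit - -1))): false | result := -73 | (not ((-(-1)) != (limit - base))): false | step := 48 | result 42
verdict: not equivalent; witness: base=-5, step=-4, limit=-5


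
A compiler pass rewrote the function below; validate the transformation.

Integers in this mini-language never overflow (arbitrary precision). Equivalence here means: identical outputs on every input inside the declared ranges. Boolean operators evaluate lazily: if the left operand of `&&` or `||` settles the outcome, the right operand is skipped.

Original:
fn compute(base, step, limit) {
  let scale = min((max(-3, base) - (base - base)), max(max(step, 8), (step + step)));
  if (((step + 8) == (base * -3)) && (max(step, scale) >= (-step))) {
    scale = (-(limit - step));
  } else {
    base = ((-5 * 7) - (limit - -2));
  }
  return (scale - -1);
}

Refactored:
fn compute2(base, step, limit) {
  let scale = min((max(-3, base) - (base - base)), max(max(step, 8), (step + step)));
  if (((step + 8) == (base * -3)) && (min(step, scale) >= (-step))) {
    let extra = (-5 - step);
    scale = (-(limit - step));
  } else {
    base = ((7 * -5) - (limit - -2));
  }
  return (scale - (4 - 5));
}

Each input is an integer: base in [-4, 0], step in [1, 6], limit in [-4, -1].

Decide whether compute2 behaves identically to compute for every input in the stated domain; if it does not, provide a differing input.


Run the pair on base=-3, step=1, limit=-4.
compute: scale := -3 | (((step + 8) == (base * -3)) && (max(step, scale) >= (-step))): true | scale := 5 | result 6
compute2: scale := -3 | (((step + 8) == (base * -3)) && (min(step, scale) >= (-step))): false | base := -33 | result -2
6 != -2, so the rewrite changes behavior.
verdict: not equivalent; witness: base=-3, step=1, limit=-4


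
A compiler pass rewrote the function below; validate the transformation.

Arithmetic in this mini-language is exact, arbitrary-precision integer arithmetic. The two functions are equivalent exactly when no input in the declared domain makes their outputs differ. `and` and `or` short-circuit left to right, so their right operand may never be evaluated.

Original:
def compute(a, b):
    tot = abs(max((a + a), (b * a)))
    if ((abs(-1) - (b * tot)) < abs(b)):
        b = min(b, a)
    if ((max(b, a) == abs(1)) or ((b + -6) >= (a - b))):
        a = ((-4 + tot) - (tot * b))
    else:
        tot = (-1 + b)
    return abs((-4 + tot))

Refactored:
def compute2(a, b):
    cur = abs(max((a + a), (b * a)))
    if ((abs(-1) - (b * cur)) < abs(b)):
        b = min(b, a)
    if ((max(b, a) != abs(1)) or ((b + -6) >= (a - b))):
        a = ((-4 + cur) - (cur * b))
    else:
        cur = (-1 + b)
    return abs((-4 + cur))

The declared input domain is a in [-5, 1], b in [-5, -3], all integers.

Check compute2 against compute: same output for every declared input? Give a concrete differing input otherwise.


These are not equivalent — on a=-5, b=-5 the outputs split (10 vs 21).
compute: tot becomes 25; next ((abs(-1) - (b * tot)) < abs(b)) evaluates to false; next ((max(b, a) == abs(1)) or ((b + -6) >= (a - b))) evaluates to false; next tot becomes -6; next final value 10
compute2: cur becomes 25; next ((abs(-1) - (b * cur)) < abs(b)) evaluates to false; next ((max(b, a) != abs(1)) or ((b + -6) >= (a - b))) evaluates to true; next a becomes 146; next final value 21
verdict: not equivalent; witness: a=-5, b=-5


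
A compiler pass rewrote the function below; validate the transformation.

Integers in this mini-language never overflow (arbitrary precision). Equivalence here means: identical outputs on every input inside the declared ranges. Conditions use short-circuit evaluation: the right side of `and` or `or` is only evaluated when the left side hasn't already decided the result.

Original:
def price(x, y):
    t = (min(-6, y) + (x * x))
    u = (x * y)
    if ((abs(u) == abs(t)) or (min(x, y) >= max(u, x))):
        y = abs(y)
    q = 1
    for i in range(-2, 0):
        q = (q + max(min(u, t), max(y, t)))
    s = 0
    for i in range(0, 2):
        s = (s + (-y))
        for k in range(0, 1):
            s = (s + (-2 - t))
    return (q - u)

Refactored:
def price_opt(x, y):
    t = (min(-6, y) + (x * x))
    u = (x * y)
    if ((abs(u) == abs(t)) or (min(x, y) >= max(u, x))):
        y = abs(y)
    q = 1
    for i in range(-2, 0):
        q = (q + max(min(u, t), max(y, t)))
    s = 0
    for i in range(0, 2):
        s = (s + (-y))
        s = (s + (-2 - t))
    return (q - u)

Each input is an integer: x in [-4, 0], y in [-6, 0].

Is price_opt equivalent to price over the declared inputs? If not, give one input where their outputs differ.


The two versions differ — the changes include loop structure differs; also statement counts differ; also local variable names differ.
One worked example (x=-2, y=-6) — price: t=-2, then u=12, then ((abs(u) == abs(t)) or (min(x, y) >= max(u, x))) is false, then q=1, then (i=-2), then q=-1, then (i=-1), then q=-3, then s=0, then (i=0), then s=6, then (k=0), then s=6, then (i=1), then s=12, then (k=0), then s=12, then returns -15; price_opt: t=-2, then u=12, then ((abs(u) == abs(t)) or (min(x, y) >= max(u, x))) is false, then q=1, then (i=-2), then q=-1, then (i=-1), then q=-3, then s=0, then (i=0), then s=6, then s=6, then (i=1), then s=12, then s=12, then returns -15; agreement on -15.
Checked all 35 inputs in the declared domain: the outputs agree on every one.
verdict: equivalent


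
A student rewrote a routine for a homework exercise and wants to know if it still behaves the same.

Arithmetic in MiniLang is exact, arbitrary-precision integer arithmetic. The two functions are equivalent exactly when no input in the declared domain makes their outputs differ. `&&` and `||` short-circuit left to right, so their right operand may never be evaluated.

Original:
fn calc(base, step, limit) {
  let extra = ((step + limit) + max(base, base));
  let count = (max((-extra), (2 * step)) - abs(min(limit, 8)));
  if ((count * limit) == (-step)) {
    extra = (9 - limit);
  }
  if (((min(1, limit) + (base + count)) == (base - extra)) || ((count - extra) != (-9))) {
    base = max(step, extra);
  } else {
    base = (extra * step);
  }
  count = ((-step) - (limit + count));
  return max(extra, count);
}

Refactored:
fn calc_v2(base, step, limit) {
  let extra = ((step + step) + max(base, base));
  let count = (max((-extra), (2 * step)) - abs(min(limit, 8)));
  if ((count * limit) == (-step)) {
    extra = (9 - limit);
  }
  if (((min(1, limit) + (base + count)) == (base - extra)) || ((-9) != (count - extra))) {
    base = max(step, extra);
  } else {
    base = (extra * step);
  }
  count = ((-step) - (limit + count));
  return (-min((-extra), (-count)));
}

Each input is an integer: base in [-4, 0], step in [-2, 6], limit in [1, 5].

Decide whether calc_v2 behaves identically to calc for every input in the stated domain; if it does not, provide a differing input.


Consider the input base=-4, step=-2, limit=1.
calc: extra := -5 | count := 4 | ((count * limit) == (-step)): false | (((min(1, limit) + (base + count)) == (base - extra)) || ((count - extra) != (-9))): true | base := -2 | count := -3 | result -3
calc_v2: extra := -8 | count := 7 | ((count * limit) == (-step)): false | (((min(1, limit) + (base + count)) == (base - extra)) || ((-9) != (count - extra))): true | base := -2 | count := -6 | result -6
-3 and -6 differ, so these are not the same function on this domain.
verdict: not equivalent; witness: base=-4, step=-2, limit=1


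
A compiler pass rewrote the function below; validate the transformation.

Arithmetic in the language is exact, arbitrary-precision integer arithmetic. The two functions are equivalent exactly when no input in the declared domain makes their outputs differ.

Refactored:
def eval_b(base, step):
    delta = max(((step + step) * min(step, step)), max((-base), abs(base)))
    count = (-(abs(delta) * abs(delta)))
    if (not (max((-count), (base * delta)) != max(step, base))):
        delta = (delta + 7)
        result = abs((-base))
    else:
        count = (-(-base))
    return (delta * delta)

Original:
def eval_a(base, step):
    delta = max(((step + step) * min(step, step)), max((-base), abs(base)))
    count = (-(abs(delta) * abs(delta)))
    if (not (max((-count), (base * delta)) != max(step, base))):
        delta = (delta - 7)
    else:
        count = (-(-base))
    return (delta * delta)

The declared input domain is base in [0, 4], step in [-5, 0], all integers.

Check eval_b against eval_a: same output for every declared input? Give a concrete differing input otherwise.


Consider the input base=1, step=0.
eval_a: delta=1, then count=-1, then (not (max((-count), (base * delta)) != max(step, base))) is true, then delta=-6, then returns 36
eval_b: delta=1, then count=-1, then (not (max((-count), (base * delta)) != max(step, base))) is true, then delta=8, then result=1, then returns 64
36 vs 64 — the two versions disagree here.
verdict: not equivalent; witness: base=1, step=0


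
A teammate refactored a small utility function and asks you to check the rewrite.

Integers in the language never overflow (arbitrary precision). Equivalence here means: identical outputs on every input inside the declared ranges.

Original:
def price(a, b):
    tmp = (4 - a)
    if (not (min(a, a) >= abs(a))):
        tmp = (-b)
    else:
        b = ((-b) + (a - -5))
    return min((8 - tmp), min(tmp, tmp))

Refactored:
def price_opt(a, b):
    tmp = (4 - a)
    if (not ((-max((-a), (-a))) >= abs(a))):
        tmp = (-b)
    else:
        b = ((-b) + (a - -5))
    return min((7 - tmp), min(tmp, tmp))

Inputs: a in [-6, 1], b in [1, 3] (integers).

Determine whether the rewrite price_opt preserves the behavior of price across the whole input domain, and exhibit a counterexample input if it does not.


There is a counterexample at a=0, b=1: 4 on one side, 3 on the other.
price: tmp = 4; (not (min(a, a) >= abs(a))) -> false; b = 4; return 4
price_opt: tmp = 4; (not ((-max((-a), (-a))) >= abs(a))) -> false; b = 4; return 3
verdict: not equivalent; witness: a=0, b=1


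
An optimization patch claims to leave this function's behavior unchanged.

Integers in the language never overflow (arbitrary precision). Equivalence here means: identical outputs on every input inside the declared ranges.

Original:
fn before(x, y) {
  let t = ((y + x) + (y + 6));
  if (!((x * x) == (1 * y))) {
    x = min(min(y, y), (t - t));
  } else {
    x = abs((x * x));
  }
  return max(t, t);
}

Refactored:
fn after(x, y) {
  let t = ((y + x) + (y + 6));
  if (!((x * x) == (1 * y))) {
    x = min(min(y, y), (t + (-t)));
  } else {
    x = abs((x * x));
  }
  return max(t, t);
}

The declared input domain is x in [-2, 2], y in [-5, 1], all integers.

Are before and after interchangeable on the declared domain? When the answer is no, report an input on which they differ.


Reading the diff, among the changes: arithmetic usage differs.
Spot check at x=-2, y=-5 — before: t=-6, then (!((x * x) == (1 * y))) is true, then x=-5, then returns -6. after: t=-6, then (!((x * x) == (1 * y))) is true, then x=-5, then returns -6. Both give -6.
Sweeping the whole domain (35 inputs) finds no disagreement.
verdict: equivalent


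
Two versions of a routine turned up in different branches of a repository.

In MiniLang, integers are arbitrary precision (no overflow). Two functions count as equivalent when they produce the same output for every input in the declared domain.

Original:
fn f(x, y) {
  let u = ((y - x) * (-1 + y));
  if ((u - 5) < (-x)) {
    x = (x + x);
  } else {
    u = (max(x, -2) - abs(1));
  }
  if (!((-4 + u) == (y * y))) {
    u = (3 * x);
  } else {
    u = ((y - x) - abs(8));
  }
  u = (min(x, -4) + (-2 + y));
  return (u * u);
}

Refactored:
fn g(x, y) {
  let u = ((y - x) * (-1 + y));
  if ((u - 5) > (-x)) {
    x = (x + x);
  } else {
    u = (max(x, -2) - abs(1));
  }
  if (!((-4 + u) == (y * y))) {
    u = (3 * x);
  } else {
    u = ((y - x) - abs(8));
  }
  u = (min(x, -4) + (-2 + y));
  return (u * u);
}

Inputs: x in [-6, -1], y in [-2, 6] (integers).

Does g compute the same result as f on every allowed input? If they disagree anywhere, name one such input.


Not equivalent: x=-6, y=-2 separates them (256 vs 100).
f: u = -12; ((u - 5) < (-x)) -> true; x = -12; (!((-4 + u) == (y * y))) -> true; u = -36; u = -16; return 256
g: u = -12; ((u - 5) > (-x)) -> false; u = -3; (!((-4 + u) == (y * y))) -> true; u = -18; u = -10; return 100
verdict: not equivalent; witness: x=-6, y=-2


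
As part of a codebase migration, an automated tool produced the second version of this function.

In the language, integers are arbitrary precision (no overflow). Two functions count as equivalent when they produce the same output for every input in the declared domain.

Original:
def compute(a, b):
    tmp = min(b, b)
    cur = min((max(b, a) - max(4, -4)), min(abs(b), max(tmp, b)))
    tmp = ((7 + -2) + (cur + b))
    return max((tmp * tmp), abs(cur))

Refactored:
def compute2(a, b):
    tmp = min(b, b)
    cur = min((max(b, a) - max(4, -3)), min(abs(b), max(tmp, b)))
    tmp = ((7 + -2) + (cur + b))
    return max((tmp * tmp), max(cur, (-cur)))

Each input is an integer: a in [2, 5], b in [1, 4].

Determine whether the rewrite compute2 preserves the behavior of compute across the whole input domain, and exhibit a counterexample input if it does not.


Although `-4` became `-3`, no input in the stated domain can expose it.
Tracing a=3, b=4: compute: tmp := 4 | cur := 0 | tmp := 9 | result 81 | compute2: tmp := 4 | cur := 0 | tmp := 9 | result 81 — matching result 81.
Sweeping the whole domain (16 inputs) finds no disagreement.
verdict: equivalent


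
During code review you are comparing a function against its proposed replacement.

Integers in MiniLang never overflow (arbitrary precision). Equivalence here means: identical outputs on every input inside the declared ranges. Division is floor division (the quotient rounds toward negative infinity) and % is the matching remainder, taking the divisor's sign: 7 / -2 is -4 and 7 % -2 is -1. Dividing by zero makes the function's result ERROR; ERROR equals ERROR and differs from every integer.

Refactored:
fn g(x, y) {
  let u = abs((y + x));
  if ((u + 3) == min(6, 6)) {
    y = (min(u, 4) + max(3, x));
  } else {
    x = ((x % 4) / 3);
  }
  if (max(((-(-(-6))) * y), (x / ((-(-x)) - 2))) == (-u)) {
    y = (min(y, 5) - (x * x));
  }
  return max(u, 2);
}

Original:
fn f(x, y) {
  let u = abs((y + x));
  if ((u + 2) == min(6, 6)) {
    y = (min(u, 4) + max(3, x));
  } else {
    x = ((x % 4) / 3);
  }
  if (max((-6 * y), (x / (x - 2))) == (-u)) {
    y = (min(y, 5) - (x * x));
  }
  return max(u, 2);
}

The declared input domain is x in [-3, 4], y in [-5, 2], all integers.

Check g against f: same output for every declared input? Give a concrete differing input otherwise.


Not equivalent: x=2, y=-5 separates them (3 vs ERROR).
f: u becomes 3; next ((u + 2) == min(6, 6)) evaluates to false; next x becomes 0; next (max((-6 * y), (x / (x - 2))) == (-u)) evaluates to false; next final value 3
g: u becomes 3; next ((u + 3) == min(6, 6)) evaluates to true; next y becomes 6; next hits division by zero so the output is ERROR
verdict: not equivalent; witness: x=2, y=-5


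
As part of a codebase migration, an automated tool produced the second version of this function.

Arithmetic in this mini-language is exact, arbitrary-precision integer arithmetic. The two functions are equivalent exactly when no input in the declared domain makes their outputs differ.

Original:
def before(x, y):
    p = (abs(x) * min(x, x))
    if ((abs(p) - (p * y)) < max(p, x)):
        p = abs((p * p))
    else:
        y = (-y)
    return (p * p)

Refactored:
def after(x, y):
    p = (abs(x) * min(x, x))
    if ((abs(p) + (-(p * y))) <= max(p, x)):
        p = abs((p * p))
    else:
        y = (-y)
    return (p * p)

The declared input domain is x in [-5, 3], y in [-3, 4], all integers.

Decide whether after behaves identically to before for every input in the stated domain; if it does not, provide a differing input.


Run the pair on x=2, y=0.
before: p := 4 | ((abs(p) - (p * y)) < max(p, x)): false | y := 0 | result 16
after: p := 4 | ((abs(p) + (-(p * y))) <= max(p, x)): true | p := 16 | result 256
16 vs 256 — the two versions disagree here.
verdict: not equivalent; witness: x=2, y=0


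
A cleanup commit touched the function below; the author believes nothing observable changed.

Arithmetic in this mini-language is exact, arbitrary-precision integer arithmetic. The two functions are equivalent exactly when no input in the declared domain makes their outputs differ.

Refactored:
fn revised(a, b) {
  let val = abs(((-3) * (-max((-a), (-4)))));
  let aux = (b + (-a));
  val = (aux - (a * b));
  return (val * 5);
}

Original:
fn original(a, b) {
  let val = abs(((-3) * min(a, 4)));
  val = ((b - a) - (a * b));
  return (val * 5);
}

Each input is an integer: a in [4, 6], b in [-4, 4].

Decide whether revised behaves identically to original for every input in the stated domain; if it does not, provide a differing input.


The two versions differ — the changes include statement counts differ; local variable names differ; arithmetic usage differs; min/max/abs usage differs.
Spot check at a=6, b=4 — original: val=12, then val=-26, then returns -130. revised: val=12, then aux=-2, then val=-26, then returns -130. Both give -130.
An exhaustive pass over the 27 declared inputs shows identical outputs.
verdict: equivalent


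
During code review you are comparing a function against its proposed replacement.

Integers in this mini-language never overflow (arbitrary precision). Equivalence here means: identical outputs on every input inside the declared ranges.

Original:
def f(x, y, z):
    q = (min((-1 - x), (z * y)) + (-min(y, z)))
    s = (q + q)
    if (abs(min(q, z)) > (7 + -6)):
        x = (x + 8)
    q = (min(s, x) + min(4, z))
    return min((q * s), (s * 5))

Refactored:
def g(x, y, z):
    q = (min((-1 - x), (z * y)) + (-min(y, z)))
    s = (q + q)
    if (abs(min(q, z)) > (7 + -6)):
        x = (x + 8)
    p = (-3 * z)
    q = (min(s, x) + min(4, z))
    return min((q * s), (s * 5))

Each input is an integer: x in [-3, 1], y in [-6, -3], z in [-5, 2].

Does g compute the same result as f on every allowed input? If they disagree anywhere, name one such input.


Differences: constant usage differs; arithmetic usage differs; statement counts differ; local variable names differ — yet all 160 inputs agree.
verdict: equivalent


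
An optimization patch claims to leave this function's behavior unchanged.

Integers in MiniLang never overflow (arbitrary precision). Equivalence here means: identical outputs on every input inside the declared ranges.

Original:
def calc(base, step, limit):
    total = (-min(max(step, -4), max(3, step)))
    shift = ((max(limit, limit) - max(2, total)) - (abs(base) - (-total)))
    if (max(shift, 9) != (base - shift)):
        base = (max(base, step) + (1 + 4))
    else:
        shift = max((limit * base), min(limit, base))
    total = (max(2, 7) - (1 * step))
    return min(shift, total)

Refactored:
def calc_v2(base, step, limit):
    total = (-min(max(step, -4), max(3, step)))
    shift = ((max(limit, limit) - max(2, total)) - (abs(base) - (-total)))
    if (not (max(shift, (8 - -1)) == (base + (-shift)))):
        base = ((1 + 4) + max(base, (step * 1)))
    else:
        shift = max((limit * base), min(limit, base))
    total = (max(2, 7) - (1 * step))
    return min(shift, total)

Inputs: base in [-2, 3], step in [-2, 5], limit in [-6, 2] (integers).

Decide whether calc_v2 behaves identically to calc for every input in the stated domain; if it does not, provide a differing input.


This is a faithful refactor — constant usage differs, arithmetic usage differs, comparison usage differs, boolean connective usage differs, but the computed results match everywhere.
As a probe, take base=-2, step=-1, limit=-1: calc runs total := 1 | shift := -6 | (max(shift, 9) != (base - shift)): true | base := 4 | total := 8 | result -6; calc_v2 runs total := 1 | shift := -6 | (not (max(shift, (8 - -1)) == (base + (-shift)))): true | base := 4 | total := 8 | result -6; both end at -6.
An exhaustive pass over the 432 declared inputs shows identical outputs.
verdict: equivalent


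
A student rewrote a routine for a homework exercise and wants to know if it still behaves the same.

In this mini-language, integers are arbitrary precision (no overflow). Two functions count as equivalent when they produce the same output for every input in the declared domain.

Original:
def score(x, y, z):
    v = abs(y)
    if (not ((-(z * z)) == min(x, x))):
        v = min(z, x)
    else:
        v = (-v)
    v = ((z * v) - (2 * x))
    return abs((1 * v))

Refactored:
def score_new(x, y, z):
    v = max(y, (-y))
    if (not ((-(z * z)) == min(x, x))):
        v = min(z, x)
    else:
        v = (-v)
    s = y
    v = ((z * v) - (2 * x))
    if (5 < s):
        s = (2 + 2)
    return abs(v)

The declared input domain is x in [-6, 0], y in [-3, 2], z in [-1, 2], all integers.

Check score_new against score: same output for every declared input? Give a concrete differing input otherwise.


Whatever the rewrite altered, no input in the stated domain can expose a difference.
Tracing x=-4, y=-3, z=0: score: v := 3 | (not ((-(z * z)) == min(x, x))): true | v := -4 | v := 8 | result 8 | score_new: v := 3 | (not ((-(z * z)) == min(x, x))): true | v := -4 | s := -3 | v := 8 | (5 < s): false | result 8 — matching result 8.
Every one of the 168 inputs gives matching results.
verdict: equivalent


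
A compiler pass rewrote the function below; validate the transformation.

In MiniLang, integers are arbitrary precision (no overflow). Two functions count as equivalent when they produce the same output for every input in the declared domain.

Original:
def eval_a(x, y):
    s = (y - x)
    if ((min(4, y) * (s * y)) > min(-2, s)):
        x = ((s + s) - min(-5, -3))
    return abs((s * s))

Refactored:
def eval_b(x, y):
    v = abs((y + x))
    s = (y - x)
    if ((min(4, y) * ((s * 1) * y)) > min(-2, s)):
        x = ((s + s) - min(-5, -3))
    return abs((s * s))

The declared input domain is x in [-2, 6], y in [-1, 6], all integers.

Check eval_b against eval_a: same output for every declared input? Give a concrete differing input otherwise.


The two are interchangeable: arithmetic usage differs; and local variable names differ; and constant usage differs; and statement counts differ; and min/max/abs usage differs, and every declared input agrees.
One worked example (x=5, y=1) — eval_a: s := -4 | ((min(4, y) * (s * y)) > min(-2, s)): false | result 16; eval_b: v := 6 | s := -4 | ((min(4, y) * ((s * 1) * y)) > min(-2, s)): false | result 16; agreement on 16.
An exhaustive pass over the 72 declared inputs shows identical outputs.
verdict: equivalent


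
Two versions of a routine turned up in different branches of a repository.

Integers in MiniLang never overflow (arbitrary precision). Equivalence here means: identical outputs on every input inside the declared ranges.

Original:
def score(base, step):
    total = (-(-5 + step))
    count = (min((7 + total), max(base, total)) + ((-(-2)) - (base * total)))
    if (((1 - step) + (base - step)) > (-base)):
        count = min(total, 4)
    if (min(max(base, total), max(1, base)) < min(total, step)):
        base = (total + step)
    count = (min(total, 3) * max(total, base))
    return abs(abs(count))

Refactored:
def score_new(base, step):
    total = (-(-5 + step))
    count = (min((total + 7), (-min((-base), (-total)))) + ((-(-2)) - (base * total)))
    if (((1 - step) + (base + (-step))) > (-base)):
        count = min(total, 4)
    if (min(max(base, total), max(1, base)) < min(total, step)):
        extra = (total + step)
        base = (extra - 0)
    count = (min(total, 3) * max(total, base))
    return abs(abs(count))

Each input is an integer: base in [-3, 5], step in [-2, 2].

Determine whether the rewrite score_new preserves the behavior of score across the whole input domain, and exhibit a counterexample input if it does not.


Changes here: min/max/abs usage differs, and local variable names differ, and constant usage differs, and arithmetic usage differs, and statement counts differ; the full 45-point sweep finds no disagreement.
verdict: equivalent


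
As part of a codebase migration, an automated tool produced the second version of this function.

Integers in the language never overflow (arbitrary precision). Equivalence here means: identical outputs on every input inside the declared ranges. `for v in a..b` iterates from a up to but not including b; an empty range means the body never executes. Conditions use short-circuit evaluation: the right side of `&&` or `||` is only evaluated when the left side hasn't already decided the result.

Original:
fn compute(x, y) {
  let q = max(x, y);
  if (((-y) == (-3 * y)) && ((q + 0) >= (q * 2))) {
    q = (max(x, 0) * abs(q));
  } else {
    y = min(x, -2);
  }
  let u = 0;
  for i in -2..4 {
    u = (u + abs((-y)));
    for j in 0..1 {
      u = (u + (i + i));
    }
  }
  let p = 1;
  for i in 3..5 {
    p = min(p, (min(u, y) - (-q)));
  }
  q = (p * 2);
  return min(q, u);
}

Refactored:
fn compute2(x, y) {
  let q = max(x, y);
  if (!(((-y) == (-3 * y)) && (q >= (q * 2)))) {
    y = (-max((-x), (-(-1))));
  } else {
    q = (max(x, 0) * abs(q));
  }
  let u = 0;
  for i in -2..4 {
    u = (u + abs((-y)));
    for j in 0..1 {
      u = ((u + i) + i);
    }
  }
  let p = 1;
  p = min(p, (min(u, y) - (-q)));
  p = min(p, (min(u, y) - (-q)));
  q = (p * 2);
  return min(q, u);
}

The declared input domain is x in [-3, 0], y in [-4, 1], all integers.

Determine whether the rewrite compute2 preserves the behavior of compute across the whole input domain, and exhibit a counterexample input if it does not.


Consider the input x=-1, y=-4.
compute: q := -1 | (((-y) == (-3 * y)) && ((q + 0) >= (q * 2))): false | y := -2 | u := 0 | iter i=-2: | u := 2 | iter j=0: | u := -2 | iter i=-1: | u := 0 | iter j=0: | u := -2 | iter i=0: | u := 0 | iter j=0: | u := 0 | iter i=1: | u := 2 | iter j=0: | u := 4 | iter i=2: | u := 6 | iter j=0: | u := 10 | iter i=3: | u := 12 | iter j=0: | u := 18 | p := 1 | iter i=3: | p := -3 | iter i=4: | p := -3 | q := -6 | result -6
compute2: q := -1 | (!(((-y) == (-3 * y)) && (q >= (q * 2)))): true | y := -1 | u := 0 | iter i=-2: | u := 1 | iter j=0: | u := -3 | iter i=-1: | u := -2 | iter j=0: | u := -4 | iter i=0: | u := -3 | iter j=0: | u := -3 | iter i=1: | u := -2 | iter j=0: | u := 0 | iter i=2: | u := 1 | iter j=0: | u := 5 | iter i=3: | u := 6 | iter j=0: | u := 12 | p := 1 | p := -2 | p := -2 | q := -4 | result -4
-6 and -4 differ, so these are not the same function on this domain.
verdict: not equivalent; witness: x=-1, y=-4


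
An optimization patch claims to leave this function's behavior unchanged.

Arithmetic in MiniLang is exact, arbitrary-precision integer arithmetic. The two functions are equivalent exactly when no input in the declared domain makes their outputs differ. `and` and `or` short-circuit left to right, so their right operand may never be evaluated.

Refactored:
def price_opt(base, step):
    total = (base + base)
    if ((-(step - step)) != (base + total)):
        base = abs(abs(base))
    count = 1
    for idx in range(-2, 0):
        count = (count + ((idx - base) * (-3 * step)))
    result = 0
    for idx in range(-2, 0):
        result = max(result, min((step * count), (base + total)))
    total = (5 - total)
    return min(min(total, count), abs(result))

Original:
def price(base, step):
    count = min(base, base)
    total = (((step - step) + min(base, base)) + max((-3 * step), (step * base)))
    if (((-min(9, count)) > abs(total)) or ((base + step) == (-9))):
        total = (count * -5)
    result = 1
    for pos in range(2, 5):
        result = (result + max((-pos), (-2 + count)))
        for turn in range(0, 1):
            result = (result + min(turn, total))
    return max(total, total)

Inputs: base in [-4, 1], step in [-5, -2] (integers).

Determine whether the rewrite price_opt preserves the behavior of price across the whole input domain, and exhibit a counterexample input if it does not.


These are not equivalent — on base=-4, step=-5 the outputs split (20 vs -164).
price: count becomes -4; next total becomes 16; next (((-min(9, count)) > abs(total)) or ((base + step) == (-9))) evaluates to true; next total becomes 20; next result becomes 1; next at pos=2:; next result becomes -1; next at turn=0:; next result becomes -1; next at pos=3:; next result becomes -4; next at turn=0:; next result becomes -4; next at pos=4:; next result becomes -8; next at turn=0:; next result becomes -8; next final value 20
price_opt: total becomes -8; next ((-(step - step)) != (base + total)) evaluates to true; next base becomes 4; next count becomes 1; next at idx=-2:; next count becomes -89; next at idx=-1:; next count becomes -164; next result becomes 0; next at idx=-2:; next result becomes 0; next at idx=-1:; next result becomes 0; next total becomes 13; next final value -164
verdict: not equivalent; witness: base=-4, step=-5


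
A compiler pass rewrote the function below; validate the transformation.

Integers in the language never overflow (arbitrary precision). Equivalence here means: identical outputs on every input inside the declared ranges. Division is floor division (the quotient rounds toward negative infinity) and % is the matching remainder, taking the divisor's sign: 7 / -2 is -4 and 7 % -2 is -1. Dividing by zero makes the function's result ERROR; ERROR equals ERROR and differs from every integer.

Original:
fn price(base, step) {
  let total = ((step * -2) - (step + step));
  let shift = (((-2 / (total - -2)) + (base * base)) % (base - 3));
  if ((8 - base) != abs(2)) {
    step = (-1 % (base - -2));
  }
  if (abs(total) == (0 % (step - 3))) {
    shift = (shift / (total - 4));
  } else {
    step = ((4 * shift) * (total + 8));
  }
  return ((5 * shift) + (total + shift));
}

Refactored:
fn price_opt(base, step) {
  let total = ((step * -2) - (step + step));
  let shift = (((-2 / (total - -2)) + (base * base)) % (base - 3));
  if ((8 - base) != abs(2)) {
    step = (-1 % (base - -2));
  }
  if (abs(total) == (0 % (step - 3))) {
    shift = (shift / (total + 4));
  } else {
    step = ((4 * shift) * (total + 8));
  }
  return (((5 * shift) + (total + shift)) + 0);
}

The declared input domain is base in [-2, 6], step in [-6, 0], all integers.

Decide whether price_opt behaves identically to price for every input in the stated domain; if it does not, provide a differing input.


base=0, step=0 yields 0 from price but -6 from price_opt.
verdict: not equivalent; witness: base=0, step=0


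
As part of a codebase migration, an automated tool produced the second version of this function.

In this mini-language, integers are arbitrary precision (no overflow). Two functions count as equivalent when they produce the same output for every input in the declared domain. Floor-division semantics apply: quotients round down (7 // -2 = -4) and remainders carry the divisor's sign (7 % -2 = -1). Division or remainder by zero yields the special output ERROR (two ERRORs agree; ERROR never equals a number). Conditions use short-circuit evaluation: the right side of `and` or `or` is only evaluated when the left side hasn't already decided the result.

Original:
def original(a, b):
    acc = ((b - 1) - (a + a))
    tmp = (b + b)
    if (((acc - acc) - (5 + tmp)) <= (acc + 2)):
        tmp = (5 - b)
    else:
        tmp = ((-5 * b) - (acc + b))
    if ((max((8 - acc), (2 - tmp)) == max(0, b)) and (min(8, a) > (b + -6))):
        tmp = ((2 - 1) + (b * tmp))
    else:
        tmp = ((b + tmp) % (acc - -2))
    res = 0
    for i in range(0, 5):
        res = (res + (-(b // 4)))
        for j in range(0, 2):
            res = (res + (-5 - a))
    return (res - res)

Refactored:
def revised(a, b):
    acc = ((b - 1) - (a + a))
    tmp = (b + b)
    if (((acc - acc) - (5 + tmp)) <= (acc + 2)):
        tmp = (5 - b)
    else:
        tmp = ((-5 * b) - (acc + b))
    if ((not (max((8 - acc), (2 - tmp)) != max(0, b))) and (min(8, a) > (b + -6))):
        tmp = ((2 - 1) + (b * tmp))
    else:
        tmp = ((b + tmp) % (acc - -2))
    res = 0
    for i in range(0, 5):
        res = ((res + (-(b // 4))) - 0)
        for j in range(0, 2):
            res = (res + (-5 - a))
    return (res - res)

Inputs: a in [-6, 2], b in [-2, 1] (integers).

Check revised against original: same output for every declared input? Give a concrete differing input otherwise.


The two versions differ — the changes include boolean connective usage differs; and constant usage differs; and arithmetic usage differs; and comparison usage differs.
Spot check at a=-5, b=-2 — original: acc = 7; tmp = -4; (((acc - acc) - (5 + tmp)) <= (acc + 2)) -> true; tmp = 7; ((max((8 - acc), (2 - tmp)) == max(0, b)) and (min(8, a) > (b + -6))) -> false; tmp = 5; res = 0; [i=0]; res = 1; [j=0]; res = 1; [j=1]; res = 1; [i=1]; res = 2; [j=0]; res = 2; [j=1]; res = 2; [i=2]; res = 3; [j=0]; res = 3; [j=1]; res = 3; [i=3]; res = 4; [j=0]; res = 4; [j=1]; res = 4; [i=4]; res = 5; [j=0]; res = 5; [j=1]; res = 5; return 0. revised: acc = 7; tmp = -4; (((acc - acc) - (5 + tmp)) <= (acc + 2)) -> true; tmp = 7; ((not (max((8 - acc), (2 - tmp)) != max(0, b))) and (min(8, a) > (b + -6))) -> false; tmp = 5; res = 0; [i=0]; res = 1; [j=0]; res = 1; [j=1]; res = 1; [i=1]; res = 2; [j=0]; res = 2; [j=1]; res = 2; [i=2]; res = 3; [j=0]; res = 3; [j=1]; res = 3; [i=3]; res = 4; [j=0]; res = 4; [j=1]; res = 4; [i=4]; res = 5; [j=0]; res = 5; [j=1]; res = 5; return 0. Both give 0.
Across all 36 domain points the two functions coincide.
verdict: equivalent
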